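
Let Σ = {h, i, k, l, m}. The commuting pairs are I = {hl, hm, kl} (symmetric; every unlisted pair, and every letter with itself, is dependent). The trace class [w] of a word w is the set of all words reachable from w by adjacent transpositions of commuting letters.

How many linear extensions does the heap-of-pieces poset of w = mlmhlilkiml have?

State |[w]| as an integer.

piece 0:m — minimal
piece 1:l rests on {0:m}
piece 2:m rests on {1:l}
piece 3:h — minimal
piece 4:l rests on {2:m}
piece 5:i rests on {3:h, 4:l}
piece 6:l rests on {5:i}
piece 7:k rests on {5:i}
piece 8:i rests on {6:l, 7:k}
piece 9:m rests on {8:i}
piece 10:l rests on {9:m}
minimal pieces: {0:m, 3:h}
ways to finish when only these pieces remain (= sum over removing one remaining piece with nothing left below it):
  1 left: {10}→1
  2 left: {9,10}→1
  3 left: {8,9,10}→1
  4 left: {6,8,9,10}→1  {7,8,9,10}→1
  5 left: {6,7,8,9,10}→2
  6 left: {5,6,7,8,9,10}→2
  7 left: {3,5,6,7,8,9,10}→2  {4,5,6,7,8,9,10}→2
  8 left: {2,4,5,6,7,8,9,10}→2  {3,4,5,6,7,8,9,10}→4
  9 left: {1,2,4,5,6,7,8,9,10}→2  {2,3,4,5,6,7,8,9,10}→6
  placing 0:m first → 8 extensions
  placing 3:h first → 2 extensions
total linear extensions = 10

10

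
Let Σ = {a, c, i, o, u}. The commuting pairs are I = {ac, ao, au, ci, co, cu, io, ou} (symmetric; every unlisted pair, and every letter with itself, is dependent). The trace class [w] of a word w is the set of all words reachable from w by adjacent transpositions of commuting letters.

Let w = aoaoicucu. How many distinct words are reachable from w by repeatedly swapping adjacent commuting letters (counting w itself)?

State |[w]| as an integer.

piece 0:a — minimal
piece 1:o — minimal
piece 2:a rests on {0:a}
piece 3:o rests on {1:o}
piece 4:i rests on {2:a}
piece 5:c — minimal
piece 6:u rests on {4:i}
piece 7:c rests on {5:c}
piece 8:u rests on {6:u}
minimal pieces: {0:a, 1:o, 5:c}
ways to finish when only these pieces remain (= sum over removing one remaining piece with nothing left below it):
  1 left: {3}→1  {7}→1  {8}→1
  2 left: {1,3}→1  {3,7}→2  {3,8}→2  {5,7}→1  {6,8}→1  {7,8}→2
  3 left: {1,3,7}→3  {1,3,8}→3  {3,5,7}→3  {3,6,8}→3  {3,7,8}→6  {4,6,8}→1  {5,7,8}→3  {6,7,8}→3
  4 left: {1,3,5,7}→6  {1,3,6,8}→6  {1,3,7,8}→12  {2,4,6,8}→1  {3,4,6,8}→4  {3,5,7,8}→12  {3,6,7,8}→12  {4,6,7,8}→4  {5,6,7,8}→6
  5 left: {0,2,4,6,8}→1  {1,3,4,6,8}→10  {1,3,5,7,8}→30  {1,3,6,7,8}→30  {2,3,4,6,8}→5  {2,4,6,7,8}→5  {3,4,6,7,8}→20  {3,5,6,7,8}→30  {4,5,6,7,8}→10
  6 left: {0,2,3,4,6,8}→6  {0,2,4,6,7,8}→6  {1,2,3,4,6,8}→15  {1,3,4,6,7,8}→60  {1,3,5,6,7,8}→90  {2,3,4,6,7,8}→30  {2,4,5,6,7,8}→15  {3,4,5,6,7,8}→60
  7 left: {0,1,2,3,4,6,8}→21  {0,2,3,4,6,7,8}→42  {0,2,4,5,6,7,8}→21  {1,2,3,4,6,7,8}→105  {1,3,4,5,6,7,8}→210  {2,3,4,5,6,7,8}→105
  placing 0:a first → 420 extensions
  placing 1:o first → 168 extensions
  placing 5:c first → 168 extensions
total linear extensions = 756

756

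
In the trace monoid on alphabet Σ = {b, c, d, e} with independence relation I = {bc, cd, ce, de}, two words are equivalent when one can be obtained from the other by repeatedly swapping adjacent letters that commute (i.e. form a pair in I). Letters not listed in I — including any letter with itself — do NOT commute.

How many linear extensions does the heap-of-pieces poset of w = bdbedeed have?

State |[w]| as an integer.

10

#0=b has no predecessor
#1=d depends on [0:b]
#2=b depends on [1:d]
#3=e depends on [2:b]
#4=d depends on [2:b]
#5=e depends on [3:e]
#6=e depends on [5:e]
#7=d depends on [4:d]
sources: [0:b]
N(rest) = Σ N(rest − s) over sources s of rest; N(one piece) = 1:
  size 1 → [6]=1  [7]=1
  size 2 → [4,7]=1  [5,6]=1  [6,7]=2
  size 3 → [3,5,6]=1  [4,6,7]=3  [5,6,7]=3
  size 4 → [3,5,6,7]=4  [4,5,6,7]=6
  size 5 → [3,4,5,6,7]=10
  size 6 → [2,3,4,5,6,7]=10
  first=0(b) contributes 10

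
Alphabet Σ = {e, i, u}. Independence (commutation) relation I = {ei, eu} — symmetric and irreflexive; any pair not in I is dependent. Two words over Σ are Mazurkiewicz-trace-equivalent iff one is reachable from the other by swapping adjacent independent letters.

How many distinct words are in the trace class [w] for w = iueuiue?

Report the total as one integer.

0(i) covers ∅
1(u) covers 0:i
2(e) covers ∅
3(u) covers 1:u
4(i) covers 3:u
5(u) covers 4:i
6(e) covers 2:e
floor of heap: 0:i, 2:e
completions by unplaced set U, small U first (add the entries for U minus each lowest piece of U):
  |U|=1: {5}:1  {6}:1
  |U|=2: {2,6}:1  {4,5}:1  {5,6}:2
  |U|=3: {2,5,6}:3  {3,4,5}:1  {4,5,6}:3
  |U|=4: {1,3,4,5}:1  {2,4,5,6}:6  {3,4,5,6}:4
  |U|=5: {0,1,3,4,5}:1  {1,3,4,5,6}:5  {2,3,4,5,6}:10
  start at 0(i): 15
  start at 2(e): 6
sum over floor = 21

21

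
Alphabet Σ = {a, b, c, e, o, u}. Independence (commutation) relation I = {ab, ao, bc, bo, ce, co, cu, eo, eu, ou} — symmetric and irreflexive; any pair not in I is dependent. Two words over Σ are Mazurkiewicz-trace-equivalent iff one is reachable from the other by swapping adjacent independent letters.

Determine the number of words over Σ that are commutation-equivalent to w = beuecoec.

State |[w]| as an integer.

0(b) covers ∅
1(e) covers 0:b
2(u) covers 0:b
3(e) covers 1:e
4(c) covers ∅
5(o) covers ∅
6(e) covers 3:e
7(c) covers 4:c
floor of heap: 0:b, 4:c, 5:o
completions by unplaced set U, small U first (add the entries for U minus each lowest piece of U):
  |U|=1: {2}:1  {5}:1  {6}:1  {7}:1
  |U|=2: {2,5}:2  {2,6}:2  {2,7}:2  {3,6}:1  {4,7}:1  {5,6}:2  {5,7}:2  {6,7}:2
  |U|=3: {1,3,6}:1  {2,3,6}:3  {2,4,7}:3  {2,5,6}:6  {2,5,7}:6  {2,6,7}:6  {3,5,6}:3  {3,6,7}:3  {4,5,7}:3  {4,6,7}:3  {5,6,7}:6
  |U|=4: {1,2,3,6}:4  {1,3,5,6}:4  {1,3,6,7}:4  {2,3,5,6}:12  {2,3,6,7}:12  {2,4,5,7}:12  {2,4,6,7}:12  {2,5,6,7}:24  {3,4,6,7}:6  {3,5,6,7}:12  {4,5,6,7}:12
  |U|=5: {0,1,2,3,6}:4  {1,2,3,5,6}:20  {1,2,3,6,7}:20  {1,3,4,6,7}:10  {1,3,5,6,7}:20  {2,3,4,6,7}:30  {2,3,5,6,7}:60  {2,4,5,6,7}:60  {3,4,5,6,7}:30
  |U|=6: {0,1,2,3,5,6}:24  {0,1,2,3,6,7}:24  {1,2,3,4,6,7}:60  {1,2,3,5,6,7}:120  {1,3,4,5,6,7}:60  {2,3,4,5,6,7}:180
  start at 0(b): 420
  start at 4(c): 168
  start at 5(o): 84
sum over floor = 672

672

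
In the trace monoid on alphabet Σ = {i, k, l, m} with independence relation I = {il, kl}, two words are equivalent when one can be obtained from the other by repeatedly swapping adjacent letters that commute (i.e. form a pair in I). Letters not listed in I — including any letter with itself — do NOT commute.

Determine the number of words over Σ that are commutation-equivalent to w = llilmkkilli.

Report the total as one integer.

60

0(l) covers ∅
1(l) covers 0:l
2(i) covers ∅
3(l) covers 1:l
4(m) covers 2:i, 3:l
5(k) covers 4:m
6(k) covers 5:k
7(i) covers 6:k
8(l) covers 4:m
9(l) covers 8:l
10(i) covers 7:i
floor of heap: 0:l, 2:i
completions by unplaced set U, small U first (add the entries for U minus each lowest piece of U):
  |U|=1: {9}:1  {10}:1
  |U|=2: {7,10}:1  {8,9}:1  {9,10}:2
  |U|=3: {6,7,10}:1  {7,9,10}:3  {8,9,10}:3
  |U|=4: {5,6,7,10}:1  {6,7,9,10}:4  {7,8,9,10}:6
  |U|=5: {5,6,7,9,10}:5  {6,7,8,9,10}:10
  |U|=6: {5,6,7,8,9,10}:15
  |U|=7: {4,5,6,7,8,9,10}:15
  |U|=8: {2,4,5,6,7,8,9,10}:15  {3,4,5,6,7,8,9,10}:15
  |U|=9: {1,3,4,5,6,7,8,9,10}:15  {2,3,4,5,6,7,8,9,10}:30
  start at 0(l): 45
  start at 2(i): 15
sum over floor = 60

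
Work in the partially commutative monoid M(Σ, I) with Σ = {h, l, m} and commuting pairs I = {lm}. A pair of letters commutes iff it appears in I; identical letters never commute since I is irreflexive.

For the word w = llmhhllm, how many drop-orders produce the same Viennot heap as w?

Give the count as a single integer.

9

piece 0:l — minimal
piece 1:l rests on {0:l}
piece 2:m — minimal
piece 3:h rests on {1:l, 2:m}
piece 4:h rests on {3:h}
piece 5:l rests on {4:h}
piece 6:l rests on {5:l}
piece 7:m rests on {4:h}
minimal pieces: {0:l, 2:m}
ways to finish when only these pieces remain (= sum over removing one remaining piece with nothing left below it):
  1 left: {6}→1  {7}→1
  2 left: {5,6}→1  {6,7}→2
  3 left: {5,6,7}→3
  4 left: {4,5,6,7}→3
  5 left: {3,4,5,6,7}→3
  6 left: {1,3,4,5,6,7}→3  {2,3,4,5,6,7}→3
  placing 0:l first → 6 extensions
  placing 2:m first → 3 extensions
total linear extensions = 9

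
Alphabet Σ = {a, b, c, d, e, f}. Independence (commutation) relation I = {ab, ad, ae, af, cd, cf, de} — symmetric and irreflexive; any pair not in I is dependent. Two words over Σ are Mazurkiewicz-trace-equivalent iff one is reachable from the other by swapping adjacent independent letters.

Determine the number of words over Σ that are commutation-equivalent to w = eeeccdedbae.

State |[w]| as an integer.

#0=e has no predecessor
#1=e depends on [0:e]
#2=e depends on [1:e]
#3=c depends on [2:e]
#4=c depends on [3:c]
#5=d has no predecessor
#6=e depends on [4:c]
#7=d depends on [5:d]
#8=b depends on [6:e, 7:d]
#9=a depends on [4:c]
#10=e depends on [8:b]
sources: [0:e, 5:d]
N(rest) = Σ N(rest − s) over sources s of rest; N(one piece) = 1:
  size 1 → [9]=1  [10]=1
  size 2 → [8,10]=1  [9,10]=2
  size 3 → [6,8,10]=1  [7,8,10]=1  [8,9,10]=3
  size 4 → [5,7,8,10]=1  [6,7,8,10]=2  [6,8,9,10]=4  [7,8,9,10]=4
  size 5 → [4,6,8,9,10]=4  [5,6,7,8,10]=3  [5,7,8,9,10]=5  [6,7,8,9,10]=10
  size 6 → [3,4,6,8,9,10]=4  [4,6,7,8,9,10]=14  [5,6,7,8,9,10]=18
  size 7 → [2,3,4,6,8,9,10]=4  [3,4,6,7,8,9,10]=18  [4,5,6,7,8,9,10]=32
  size 8 → [1,2,3,4,6,8,9,10]=4  [2,3,4,6,7,8,9,10]=22  [3,4,5,6,7,8,9,10]=50
  size 9 → [0,1,2,3,4,6,8,9,10]=4  [1,2,3,4,6,7,8,9,10]=26  [2,3,4,5,6,7,8,9,10]=72
  first=0(e) contributes 98
  first=5(d) contributes 30
|[w]| = 128

128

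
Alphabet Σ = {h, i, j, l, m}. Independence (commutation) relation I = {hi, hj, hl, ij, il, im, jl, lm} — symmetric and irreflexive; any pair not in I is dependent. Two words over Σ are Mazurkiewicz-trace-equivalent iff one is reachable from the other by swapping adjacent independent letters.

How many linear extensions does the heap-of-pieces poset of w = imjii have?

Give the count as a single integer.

drop 0:i onto floor
drop 1:m onto floor
drop 2:j onto {1:m}
drop 3:i onto {0:i}
drop 4:i onto {3:i}
ground layer = {0:i, 1:m}
drop-orders for the pieces not yet dropped (sum over which currently-grounded one goes next):
  1 to go: {2} 1  {4} 1
  2 to go: {1,2} 1  {2,4} 2  {3,4} 1
  3 to go: {0,3,4} 1  {1,2,4} 3  {2,3,4} 3
  if 0:i drops first: 6 orders
  if 1:m drops first: 4 orders
heap linearizations: 10

10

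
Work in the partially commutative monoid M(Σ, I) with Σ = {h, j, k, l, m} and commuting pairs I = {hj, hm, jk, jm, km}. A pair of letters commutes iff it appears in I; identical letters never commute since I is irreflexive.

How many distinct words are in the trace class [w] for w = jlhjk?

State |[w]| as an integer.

piece 0:j — minimal
piece 1:l rests on {0:j}
piece 2:h rests on {1:l}
piece 3:j rests on {1:l}
piece 4:k rests on {2:h}
minimal pieces: {0:j}
ways to finish when only these pieces remain (= sum over removing one remaining piece with nothing left below it):
  1 left: {3}→1  {4}→1
  2 left: {2,4}→1  {3,4}→2
  3 left: {2,3,4}→3
  placing 0:j first → 3 extensions

3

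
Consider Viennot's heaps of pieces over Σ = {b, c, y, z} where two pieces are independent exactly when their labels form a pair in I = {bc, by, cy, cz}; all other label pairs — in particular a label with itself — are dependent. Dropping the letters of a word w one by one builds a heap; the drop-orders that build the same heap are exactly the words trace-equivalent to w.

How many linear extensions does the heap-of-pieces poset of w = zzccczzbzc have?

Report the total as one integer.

210

drop 0:z onto floor
drop 1:z onto {0:z}
drop 2:c onto floor
drop 3:c onto {2:c}
drop 4:c onto {3:c}
drop 5:z onto {1:z}
drop 6:z onto {5:z}
drop 7:b onto {6:z}
drop 8:z onto {7:b}
drop 9:c onto {4:c}
ground layer = {0:z, 2:c}
drop-orders for the pieces not yet dropped (sum over which currently-grounded one goes next):
  1 to go: {8} 1  {9} 1
  2 to go: {4,9} 1  {7,8} 1  {8,9} 2
  3 to go: {3,4,9} 1  {4,8,9} 3  {6,7,8} 1  {7,8,9} 3
  4 to go: {2,3,4,9} 1  {3,4,8,9} 4  {4,7,8,9} 6  {5,6,7,8} 1  {6,7,8,9} 4
  5 to go: {1,5,6,7,8} 1  {2,3,4,8,9} 5  {3,4,7,8,9} 10  {4,6,7,8,9} 10  {5,6,7,8,9} 5
  6 to go: {0,1,5,6,7,8} 1  {1,5,6,7,8,9} 6  {2,3,4,7,8,9} 15  {3,4,6,7,8,9} 20  {4,5,6,7,8,9} 15
  7 to go: {0,1,5,6,7,8,9} 7  {1,4,5,6,7,8,9} 21  {2,3,4,6,7,8,9} 35  {3,4,5,6,7,8,9} 35
  8 to go: {0,1,4,5,6,7,8,9} 28  {1,3,4,5,6,7,8,9} 56  {2,3,4,5,6,7,8,9} 70
  if 0:z drops first: 126 orders
  if 2:c drops first: 84 orders
heap linearizations: 210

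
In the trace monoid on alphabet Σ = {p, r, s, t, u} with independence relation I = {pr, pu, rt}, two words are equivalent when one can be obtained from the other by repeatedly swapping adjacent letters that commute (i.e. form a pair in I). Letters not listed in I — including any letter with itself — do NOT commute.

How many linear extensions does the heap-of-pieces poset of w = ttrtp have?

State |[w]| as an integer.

5

0(t) covers ∅
1(t) covers 0:t
2(r) covers ∅
3(t) covers 1:t
4(p) covers 3:t
floor of heap: 0:t, 2:r
completions by unplaced set U, small U first (add the entries for U minus each lowest piece of U):
  |U|=1: {2}:1  {4}:1
  |U|=2: {2,4}:2  {3,4}:1
  |U|=3: {1,3,4}:1  {2,3,4}:3
  start at 0(t): 4
  start at 2(r): 1
sum over floor = 5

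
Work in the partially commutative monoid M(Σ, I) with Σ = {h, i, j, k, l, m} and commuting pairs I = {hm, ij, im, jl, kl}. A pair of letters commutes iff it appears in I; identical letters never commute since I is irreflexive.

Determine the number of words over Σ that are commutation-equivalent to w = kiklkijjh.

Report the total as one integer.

12

0(k) covers ∅
1(i) covers 0:k
2(k) covers 1:i
3(l) covers 1:i
4(k) covers 2:k
5(i) covers 3:l, 4:k
6(j) covers 4:k
7(j) covers 6:j
8(h) covers 5:i, 7:j
floor of heap: 0:k
completions by unplaced set U, small U first (add the entries for U minus each lowest piece of U):
  |U|=1: {8}:1
  |U|=2: {5,8}:1  {7,8}:1
  |U|=3: {3,5,8}:1  {5,7,8}:2  {6,7,8}:1
  |U|=4: {3,5,7,8}:3  {5,6,7,8}:3
  |U|=5: {3,5,6,7,8}:6  {4,5,6,7,8}:3
  |U|=6: {2,4,5,6,7,8}:3  {3,4,5,6,7,8}:9
  |U|=7: {2,3,4,5,6,7,8}:12
  start at 0(k): 12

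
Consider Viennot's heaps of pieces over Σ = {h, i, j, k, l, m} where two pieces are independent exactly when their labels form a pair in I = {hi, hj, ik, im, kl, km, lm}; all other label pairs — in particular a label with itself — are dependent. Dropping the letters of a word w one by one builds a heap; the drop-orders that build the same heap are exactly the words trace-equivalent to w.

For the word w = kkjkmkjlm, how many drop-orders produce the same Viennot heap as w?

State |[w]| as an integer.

6

0(k) covers ∅
1(k) covers 0:k
2(j) covers 1:k
3(k) covers 2:j
4(m) covers 2:j
5(k) covers 3:k
6(j) covers 4:m, 5:k
7(l) covers 6:j
8(m) covers 6:j
floor of heap: 0:k
completions by unplaced set U, small U first (add the entries for U minus each lowest piece of U):
  |U|=1: {7}:1  {8}:1
  |U|=2: {7,8}:2
  |U|=3: {6,7,8}:2
  |U|=4: {4,6,7,8}:2  {5,6,7,8}:2
  |U|=5: {3,5,6,7,8}:2  {4,5,6,7,8}:4
  |U|=6: {3,4,5,6,7,8}:6
  |U|=7: {2,3,4,5,6,7,8}:6
  start at 0(k): 6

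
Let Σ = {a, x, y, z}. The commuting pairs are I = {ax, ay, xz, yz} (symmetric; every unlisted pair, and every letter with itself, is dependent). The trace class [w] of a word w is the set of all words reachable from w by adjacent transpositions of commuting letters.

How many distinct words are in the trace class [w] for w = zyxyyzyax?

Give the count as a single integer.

drop 0:z onto floor
drop 1:y onto floor
drop 2:x onto {1:y}
drop 3:y onto {2:x}
drop 4:y onto {3:y}
drop 5:z onto {0:z}
drop 6:y onto {4:y}
drop 7:a onto {5:z}
drop 8:x onto {6:y}
ground layer = {0:z, 1:y}
drop-orders for the pieces not yet dropped (sum over which currently-grounded one goes next):
  1 to go: {7} 1  {8} 1
  2 to go: {5,7} 1  {6,8} 1  {7,8} 2
  3 to go: {0,5,7} 1  {4,6,8} 1  {5,7,8} 3  {6,7,8} 3
  4 to go: {0,5,7,8} 4  {3,4,6,8} 1  {4,6,7,8} 4  {5,6,7,8} 6
  5 to go: {0,5,6,7,8} 10  {2,3,4,6,8} 1  {3,4,6,7,8} 5  {4,5,6,7,8} 10
  6 to go: {0,4,5,6,7,8} 20  {1,2,3,4,6,8} 1  {2,3,4,6,7,8} 6  {3,4,5,6,7,8} 15
  7 to go: {0,3,4,5,6,7,8} 35  {1,2,3,4,6,7,8} 7  {2,3,4,5,6,7,8} 21
  if 0:z drops first: 28 orders
  if 1:y drops first: 56 orders
heap linearizations: 84

84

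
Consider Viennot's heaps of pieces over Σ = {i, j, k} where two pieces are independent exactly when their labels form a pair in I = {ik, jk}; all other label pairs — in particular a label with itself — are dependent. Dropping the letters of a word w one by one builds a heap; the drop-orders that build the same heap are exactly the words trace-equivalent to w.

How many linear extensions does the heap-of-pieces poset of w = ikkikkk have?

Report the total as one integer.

21

0(i) covers ∅
1(k) covers ∅
2(k) covers 1:k
3(i) covers 0:i
4(k) covers 2:k
5(k) covers 4:k
6(k) covers 5:k
floor of heap: 0:i, 1:k
completions by unplaced set U, small U first (add the entries for U minus each lowest piece of U):
  |U|=1: {3}:1  {6}:1
  |U|=2: {0,3}:1  {3,6}:2  {5,6}:1
  |U|=3: {0,3,6}:3  {3,5,6}:3  {4,5,6}:1
  |U|=4: {0,3,5,6}:6  {2,4,5,6}:1  {3,4,5,6}:4
  |U|=5: {0,3,4,5,6}:10  {1,2,4,5,6}:1  {2,3,4,5,6}:5
  start at 0(i): 6
  start at 1(k): 15
sum over floor = 21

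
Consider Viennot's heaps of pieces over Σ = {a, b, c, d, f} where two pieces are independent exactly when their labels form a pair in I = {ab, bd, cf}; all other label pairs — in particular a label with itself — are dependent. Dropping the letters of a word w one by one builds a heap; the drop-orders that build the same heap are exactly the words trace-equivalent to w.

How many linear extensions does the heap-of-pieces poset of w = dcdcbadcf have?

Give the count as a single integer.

6

0(d) covers ∅
1(c) covers 0:d
2(d) covers 1:c
3(c) covers 2:d
4(b) covers 3:c
5(a) covers 3:c
6(d) covers 5:a
7(c) covers 4:b, 6:d
8(f) covers 4:b, 6:d
floor of heap: 0:d
completions by unplaced set U, small U first (add the entries for U minus each lowest piece of U):
  |U|=1: {7}:1  {8}:1
  |U|=2: {7,8}:2
  |U|=3: {4,7,8}:2  {6,7,8}:2
  |U|=4: {4,6,7,8}:4  {5,6,7,8}:2
  |U|=5: {4,5,6,7,8}:6
  |U|=6: {3,4,5,6,7,8}:6
  |U|=7: {2,3,4,5,6,7,8}:6
  start at 0(d): 6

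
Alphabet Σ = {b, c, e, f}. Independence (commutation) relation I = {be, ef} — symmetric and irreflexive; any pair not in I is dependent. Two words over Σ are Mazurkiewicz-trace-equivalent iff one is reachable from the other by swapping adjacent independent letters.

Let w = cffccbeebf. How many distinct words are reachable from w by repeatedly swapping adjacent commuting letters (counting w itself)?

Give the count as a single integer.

10

drop 0:c onto floor
drop 1:f onto {0:c}
drop 2:f onto {1:f}
drop 3:c onto {2:f}
drop 4:c onto {3:c}
drop 5:b onto {4:c}
drop 6:e onto {4:c}
drop 7:e onto {6:e}
drop 8:b onto {5:b}
drop 9:f onto {8:b}
ground layer = {0:c}
drop-orders for the pieces not yet dropped (sum over which currently-grounded one goes next):
  1 to go: {7} 1  {9} 1
  2 to go: {6,7} 1  {7,9} 2  {8,9} 1
  3 to go: {5,8,9} 1  {6,7,9} 3  {7,8,9} 3
  4 to go: {5,7,8,9} 4  {6,7,8,9} 6
  5 to go: {5,6,7,8,9} 10
  6 to go: {4,5,6,7,8,9} 10
  7 to go: {3,4,5,6,7,8,9} 10
  8 to go: {2,3,4,5,6,7,8,9} 10
  if 0:c drops first: 10 orders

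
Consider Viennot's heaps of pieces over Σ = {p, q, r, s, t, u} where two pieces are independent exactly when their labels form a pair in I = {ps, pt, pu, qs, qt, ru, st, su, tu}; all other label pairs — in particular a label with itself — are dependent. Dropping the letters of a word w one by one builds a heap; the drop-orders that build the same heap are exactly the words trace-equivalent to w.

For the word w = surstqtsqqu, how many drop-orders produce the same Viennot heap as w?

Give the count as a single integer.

#0=s has no predecessor
#1=u has no predecessor
#2=r depends on [0:s]
#3=s depends on [2:r]
#4=t depends on [2:r]
#5=q depends on [1:u, 2:r]
#6=t depends on [4:t]
#7=s depends on [3:s]
#8=q depends on [5:q]
#9=q depends on [8:q]
#10=u depends on [9:q]
sources: [0:s, 1:u]
N(rest) = Σ N(rest − s) over sources s of rest; N(one piece) = 1:
  size 1 → [6]=1  [7]=1  [10]=1
  size 2 → [3,7]=1  [4,6]=1  [6,7]=2  [6,10]=2  [7,10]=2  [9,10]=1
  size 3 → [3,6,7]=3  [3,7,10]=3  [4,6,7]=3  [4,6,10]=3  [6,7,10]=6  [6,9,10]=3  [7,9,10]=3  [8,9,10]=1
  size 4 → [3,4,6,7]=6  [3,6,7,10]=12  [3,7,9,10]=6  [4,6,7,10]=12  [4,6,9,10]=6  [5,8,9,10]=1  [6,7,9,10]=12  [6,8,9,10]=4  [7,8,9,10]=4
  size 5 → [1,5,8,9,10]=1  [3,4,6,7,10]=30  [3,6,7,9,10]=30  [3,7,8,9,10]=10  [4,6,7,9,10]=30  [4,6,8,9,10]=10  [5,6,8,9,10]=5  [5,7,8,9,10]=5  [6,7,8,9,10]=20
  size 6 → [1,5,6,8,9,10]=6  [1,5,7,8,9,10]=6  [3,4,6,7,9,10]=90  [3,5,7,8,9,10]=15  [3,6,7,8,9,10]=60  [4,5,6,8,9,10]=15  [4,6,7,8,9,10]=60  [5,6,7,8,9,10]=30
  size 7 → [1,3,5,7,8,9,10]=21  [1,4,5,6,8,9,10]=21  [1,5,6,7,8,9,10]=42  [3,4,6,7,8,9,10]=210  [3,5,6,7,8,9,10]=105  [4,5,6,7,8,9,10]=105
  size 8 → [1,3,5,6,7,8,9,10]=168  [1,4,5,6,7,8,9,10]=168  [3,4,5,6,7,8,9,10]=420
  size 9 → [1,3,4,5,6,7,8,9,10]=756  [2,3,4,5,6,7,8,9,10]=420
  first=0(s) contributes 1176
  first=1(u) contributes 420
|[w]| = 1596

1596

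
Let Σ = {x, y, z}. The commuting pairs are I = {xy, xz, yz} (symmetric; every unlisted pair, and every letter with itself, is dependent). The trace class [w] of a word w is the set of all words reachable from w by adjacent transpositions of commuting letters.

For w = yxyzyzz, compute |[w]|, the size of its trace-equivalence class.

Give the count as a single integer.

drop 0:y onto floor
drop 1:x onto floor
drop 2:y onto {0:y}
drop 3:z onto floor
drop 4:y onto {2:y}
drop 5:z onto {3:z}
drop 6:z onto {5:z}
ground layer = {0:y, 1:x, 3:z}
drop-orders for the pieces not yet dropped (sum over which currently-grounded one goes next):
  1 to go: {1} 1  {4} 1  {6} 1
  2 to go: {1,4} 2  {1,6} 2  {2,4} 1  {4,6} 2  {5,6} 1
  3 to go: {0,2,4} 1  {1,2,4} 3  {1,4,6} 6  {1,5,6} 3  {2,4,6} 3  {3,5,6} 1  {4,5,6} 3
  4 to go: {0,1,2,4} 4  {0,2,4,6} 4  {1,2,4,6} 12  {1,3,5,6} 4  {1,4,5,6} 12  {2,4,5,6} 6  {3,4,5,6} 4
  5 to go: {0,1,2,4,6} 20  {0,2,4,5,6} 10  {1,2,4,5,6} 30  {1,3,4,5,6} 20  {2,3,4,5,6} 10
  if 0:y drops first: 60 orders
  if 1:x drops first: 20 orders
  if 3:z drops first: 60 orders
heap linearizations: 140

140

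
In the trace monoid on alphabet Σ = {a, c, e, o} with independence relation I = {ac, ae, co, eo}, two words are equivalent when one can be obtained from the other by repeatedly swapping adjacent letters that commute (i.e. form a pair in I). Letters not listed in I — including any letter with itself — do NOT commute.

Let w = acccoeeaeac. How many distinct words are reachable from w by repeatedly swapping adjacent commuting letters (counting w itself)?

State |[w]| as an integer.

330

#0=a has no predecessor
#1=c has no predecessor
#2=c depends on [1:c]
#3=c depends on [2:c]
#4=o depends on [0:a]
#5=e depends on [3:c]
#6=e depends on [5:e]
#7=a depends on [4:o]
#8=e depends on [6:e]
#9=a depends on [7:a]
#10=c depends on [8:e]
sources: [0:a, 1:c]
N(rest) = Σ N(rest − s) over sources s of rest; N(one piece) = 1:
  size 1 → [9]=1  [10]=1
  size 2 → [7,9]=1  [8,10]=1  [9,10]=2
  size 3 → [4,7,9]=1  [6,8,10]=1  [7,9,10]=3  [8,9,10]=3
  size 4 → [0,4,7,9]=1  [4,7,9,10]=4  [5,6,8,10]=1  [6,8,9,10]=4  [7,8,9,10]=6
  size 5 → [0,4,7,9,10]=5  [3,5,6,8,10]=1  [4,7,8,9,10]=10  [5,6,8,9,10]=5  [6,7,8,9,10]=10
  size 6 → [0,4,7,8,9,10]=15  [2,3,5,6,8,10]=1  [3,5,6,8,9,10]=6  [4,6,7,8,9,10]=20  [5,6,7,8,9,10]=15
  size 7 → [0,4,6,7,8,9,10]=35  [1,2,3,5,6,8,10]=1  [2,3,5,6,8,9,10]=7  [3,5,6,7,8,9,10]=21  [4,5,6,7,8,9,10]=35
  size 8 → [0,4,5,6,7,8,9,10]=70  [1,2,3,5,6,8,9,10]=8  [2,3,5,6,7,8,9,10]=28  [3,4,5,6,7,8,9,10]=56
  size 9 → [0,3,4,5,6,7,8,9,10]=126  [1,2,3,5,6,7,8,9,10]=36  [2,3,4,5,6,7,8,9,10]=84
  first=0(a) contributes 120
  first=1(c) contributes 210
|[w]| = 330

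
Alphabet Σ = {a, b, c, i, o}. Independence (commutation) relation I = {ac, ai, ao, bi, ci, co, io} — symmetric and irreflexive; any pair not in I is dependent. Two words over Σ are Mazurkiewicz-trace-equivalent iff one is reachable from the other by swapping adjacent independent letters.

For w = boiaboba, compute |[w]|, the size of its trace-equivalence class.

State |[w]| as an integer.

16

piece 0:b — minimal
piece 1:o rests on {0:b}
piece 2:i — minimal
piece 3:a rests on {0:b}
piece 4:b rests on {1:o, 3:a}
piece 5:o rests on {4:b}
piece 6:b rests on {5:o}
piece 7:a rests on {6:b}
minimal pieces: {0:b, 2:i}
ways to finish when only these pieces remain (= sum over removing one remaining piece with nothing left below it):
  1 left: {2}→1  {7}→1
  2 left: {2,7}→2  {6,7}→1
  3 left: {2,6,7}→3  {5,6,7}→1
  4 left: {2,5,6,7}→4  {4,5,6,7}→1
  5 left: {1,4,5,6,7}→1  {2,4,5,6,7}→5  {3,4,5,6,7}→1
  6 left: {1,2,4,5,6,7}→6  {1,3,4,5,6,7}→2  {2,3,4,5,6,7}→6
  placing 0:b first → 14 extensions
  placing 2:i first → 2 extensions
total linear extensions = 16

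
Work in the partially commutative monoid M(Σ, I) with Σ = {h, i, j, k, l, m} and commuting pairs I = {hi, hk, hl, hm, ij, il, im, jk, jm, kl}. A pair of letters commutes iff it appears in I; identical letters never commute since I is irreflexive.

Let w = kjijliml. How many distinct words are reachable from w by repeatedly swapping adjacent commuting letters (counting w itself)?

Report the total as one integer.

52

piece 0:k — minimal
piece 1:j — minimal
piece 2:i rests on {0:k}
piece 3:j rests on {1:j}
piece 4:l rests on {3:j}
piece 5:i rests on {2:i}
piece 6:m rests on {0:k, 4:l}
piece 7:l rests on {6:m}
minimal pieces: {0:k, 1:j}
ways to finish when only these pieces remain (= sum over removing one remaining piece with nothing left below it):
  1 left: {5}→1  {7}→1
  2 left: {2,5}→1  {5,7}→2  {6,7}→1
  3 left: {2,5,7}→3  {4,6,7}→1  {5,6,7}→3
  4 left: {2,5,6,7}→6  {3,4,6,7}→1  {4,5,6,7}→4
  5 left: {0,2,5,6,7}→6  {1,3,4,6,7}→1  {2,4,5,6,7}→10  {3,4,5,6,7}→5
  6 left: {0,2,4,5,6,7}→16  {1,3,4,5,6,7}→6  {2,3,4,5,6,7}→15
  placing 0:k first → 21 extensions
  placing 1:j first → 31 extensions
total linear extensions = 52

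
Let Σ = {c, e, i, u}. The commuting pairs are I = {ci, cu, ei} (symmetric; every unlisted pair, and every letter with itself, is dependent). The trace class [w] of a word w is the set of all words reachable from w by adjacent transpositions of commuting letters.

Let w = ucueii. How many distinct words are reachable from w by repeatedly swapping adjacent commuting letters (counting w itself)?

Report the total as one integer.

#0=u has no predecessor
#1=c has no predecessor
#2=u depends on [0:u]
#3=e depends on [1:c, 2:u]
#4=i depends on [2:u]
#5=i depends on [4:i]
sources: [0:u, 1:c]
N(rest) = Σ N(rest − s) over sources s of rest; N(one piece) = 1:
  size 1 → [3]=1  [5]=1
  size 2 → [1,3]=1  [3,5]=2  [4,5]=1
  size 3 → [1,3,5]=3  [3,4,5]=3
  size 4 → [1,3,4,5]=6  [2,3,4,5]=3
  first=0(u) contributes 9
  first=1(c) contributes 3
|[w]| = 12

12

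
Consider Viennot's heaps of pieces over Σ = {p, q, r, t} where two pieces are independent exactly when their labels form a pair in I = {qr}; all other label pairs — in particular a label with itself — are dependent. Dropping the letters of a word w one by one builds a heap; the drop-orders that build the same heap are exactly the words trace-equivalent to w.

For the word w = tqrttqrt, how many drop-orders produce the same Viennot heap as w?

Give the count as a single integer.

4

piece 0:t — minimal
piece 1:q rests on {0:t}
piece 2:r rests on {0:t}
piece 3:t rests on {1:q, 2:r}
piece 4:t rests on {3:t}
piece 5:q rests on {4:t}
piece 6:r rests on {4:t}
piece 7:t rests on {5:q, 6:r}
minimal pieces: {0:t}
ways to finish when only these pieces remain (= sum over removing one remaining piece with nothing left below it):
  1 left: {7}→1
  2 left: {5,7}→1  {6,7}→1
  3 left: {5,6,7}→2
  4 left: {4,5,6,7}→2
  5 left: {3,4,5,6,7}→2
  6 left: {1,3,4,5,6,7}→2  {2,3,4,5,6,7}→2
  placing 0:t first → 4 extensions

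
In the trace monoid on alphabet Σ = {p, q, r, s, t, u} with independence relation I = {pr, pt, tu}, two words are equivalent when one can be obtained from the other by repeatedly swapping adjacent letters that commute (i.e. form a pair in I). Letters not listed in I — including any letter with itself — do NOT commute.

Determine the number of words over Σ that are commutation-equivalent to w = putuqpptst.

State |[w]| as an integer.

12

#0=p has no predecessor
#1=u depends on [0:p]
#2=t has no predecessor
#3=u depends on [1:u]
#4=q depends on [2:t, 3:u]
#5=p depends on [4:q]
#6=p depends on [5:p]
#7=t depends on [4:q]
#8=s depends on [6:p, 7:t]
#9=t depends on [8:s]
sources: [0:p, 2:t]
N(rest) = Σ N(rest − s) over sources s of rest; N(one piece) = 1:
  size 1 → [9]=1
  size 2 → [8,9]=1
  size 3 → [6,8,9]=1  [7,8,9]=1
  size 4 → [5,6,8,9]=1  [6,7,8,9]=2
  size 5 → [5,6,7,8,9]=3
  size 6 → [4,5,6,7,8,9]=3
  size 7 → [2,4,5,6,7,8,9]=3  [3,4,5,6,7,8,9]=3
  size 8 → [1,3,4,5,6,7,8,9]=3  [2,3,4,5,6,7,8,9]=6
  first=0(p) contributes 9
  first=2(t) contributes 3
|[w]| = 12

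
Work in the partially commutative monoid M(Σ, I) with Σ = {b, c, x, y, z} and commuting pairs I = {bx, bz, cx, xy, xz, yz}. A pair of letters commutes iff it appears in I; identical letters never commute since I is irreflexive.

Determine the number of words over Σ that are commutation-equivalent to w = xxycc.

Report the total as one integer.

10

piece 0:x — minimal
piece 1:x rests on {0:x}
piece 2:y — minimal
piece 3:c rests on {2:y}
piece 4:c rests on {3:c}
minimal pieces: {0:x, 2:y}
ways to finish when only these pieces remain (= sum over removing one remaining piece with nothing left below it):
  1 left: {1}→1  {4}→1
  2 left: {0,1}→1  {1,4}→2  {3,4}→1
  3 left: {0,1,4}→3  {1,3,4}→3  {2,3,4}→1
  placing 0:x first → 4 extensions
  placing 2:y first → 6 extensions
total linear extensions = 10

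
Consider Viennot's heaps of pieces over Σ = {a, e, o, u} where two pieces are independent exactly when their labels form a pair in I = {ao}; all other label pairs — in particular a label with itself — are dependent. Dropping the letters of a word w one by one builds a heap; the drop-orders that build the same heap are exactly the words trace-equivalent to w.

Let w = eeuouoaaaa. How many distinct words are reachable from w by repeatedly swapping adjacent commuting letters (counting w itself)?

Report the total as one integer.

5

0(e) covers ∅
1(e) covers 0:e
2(u) covers 1:e
3(o) covers 2:u
4(u) covers 3:o
5(o) covers 4:u
6(a) covers 4:u
7(a) covers 6:a
8(a) covers 7:a
9(a) covers 8:a
floor of heap: 0:e
completions by unplaced set U, small U first (add the entries for U minus each lowest piece of U):
  |U|=1: {5}:1  {9}:1
  |U|=2: {5,9}:2  {8,9}:1
  |U|=3: {5,8,9}:3  {7,8,9}:1
  |U|=4: {5,7,8,9}:4  {6,7,8,9}:1
  |U|=5: {5,6,7,8,9}:5
  |U|=6: {4,5,6,7,8,9}:5
  |U|=7: {3,4,5,6,7,8,9}:5
  |U|=8: {2,3,4,5,6,7,8,9}:5
  start at 0(e): 5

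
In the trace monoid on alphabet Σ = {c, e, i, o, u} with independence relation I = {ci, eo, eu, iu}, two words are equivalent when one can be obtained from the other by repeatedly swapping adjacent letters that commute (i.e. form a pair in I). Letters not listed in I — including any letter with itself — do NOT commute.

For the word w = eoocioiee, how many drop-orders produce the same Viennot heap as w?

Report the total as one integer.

#0=e has no predecessor
#1=o has no predecessor
#2=o depends on [1:o]
#3=c depends on [0:e, 2:o]
#4=i depends on [0:e, 2:o]
#5=o depends on [3:c, 4:i]
#6=i depends on [5:o]
#7=e depends on [6:i]
#8=e depends on [7:e]
sources: [0:e, 1:o]
N(rest) = Σ N(rest − s) over sources s of rest; N(one piece) = 1:
  size 1 → [8]=1
  size 2 → [7,8]=1
  size 3 → [6,7,8]=1
  size 4 → [5,6,7,8]=1
  size 5 → [3,5,6,7,8]=1  [4,5,6,7,8]=1
  size 6 → [3,4,5,6,7,8]=2
  size 7 → [0,3,4,5,6,7,8]=2  [2,3,4,5,6,7,8]=2
  first=0(e) contributes 2
  first=1(o) contributes 4
|[w]| = 6

6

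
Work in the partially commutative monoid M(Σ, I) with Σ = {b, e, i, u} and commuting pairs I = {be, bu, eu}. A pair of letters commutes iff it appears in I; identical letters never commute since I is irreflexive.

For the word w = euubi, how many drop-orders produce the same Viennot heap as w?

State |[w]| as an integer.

12

piece 0:e — minimal
piece 1:u — minimal
piece 2:u rests on {1:u}
piece 3:b — minimal
piece 4:i rests on {0:e, 2:u, 3:b}
minimal pieces: {0:e, 1:u, 3:b}
ways to finish when only these pieces remain (= sum over removing one remaining piece with nothing left below it):
  1 left: {4}→1
  2 left: {0,4}→1  {2,4}→1  {3,4}→1
  3 left: {0,2,4}→2  {0,3,4}→2  {1,2,4}→1  {2,3,4}→2
  placing 0:e first → 3 extensions
  placing 1:u first → 6 extensions
  placing 3:b first → 3 extensions
total linear extensions = 12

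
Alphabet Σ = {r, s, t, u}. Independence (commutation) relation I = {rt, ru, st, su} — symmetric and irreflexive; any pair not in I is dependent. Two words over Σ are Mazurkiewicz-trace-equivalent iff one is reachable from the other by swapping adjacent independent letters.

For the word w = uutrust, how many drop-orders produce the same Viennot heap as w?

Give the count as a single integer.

drop 0:u onto floor
drop 1:u onto {0:u}
drop 2:t onto {1:u}
drop 3:r onto floor
drop 4:u onto {2:t}
drop 5:s onto {3:r}
drop 6:t onto {4:u}
ground layer = {0:u, 3:r}
drop-orders for the pieces not yet dropped (sum over which currently-grounded one goes next):
  1 to go: {5} 1  {6} 1
  2 to go: {3,5} 1  {4,6} 1  {5,6} 2
  3 to go: {2,4,6} 1  {3,5,6} 3  {4,5,6} 3
  4 to go: {1,2,4,6} 1  {2,4,5,6} 4  {3,4,5,6} 6
  5 to go: {0,1,2,4,6} 1  {1,2,4,5,6} 5  {2,3,4,5,6} 10
  if 0:u drops first: 15 orders
  if 3:r drops first: 6 orders
heap linearizations: 21

21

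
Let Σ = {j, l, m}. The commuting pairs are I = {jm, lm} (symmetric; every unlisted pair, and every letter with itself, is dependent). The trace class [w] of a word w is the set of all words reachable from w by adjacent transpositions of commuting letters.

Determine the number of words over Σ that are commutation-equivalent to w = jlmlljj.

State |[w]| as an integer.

7

piece 0:j — minimal
piece 1:l rests on {0:j}
piece 2:m — minimal
piece 3:l rests on {1:l}
piece 4:l rests on {3:l}
piece 5:j rests on {4:l}
piece 6:j rests on {5:j}
minimal pieces: {0:j, 2:m}
ways to finish when only these pieces remain (= sum over removing one remaining piece with nothing left below it):
  1 left: {2}→1  {6}→1
  2 left: {2,6}→2  {5,6}→1
  3 left: {2,5,6}→3  {4,5,6}→1
  4 left: {2,4,5,6}→4  {3,4,5,6}→1
  5 left: {1,3,4,5,6}→1  {2,3,4,5,6}→5
  placing 0:j first → 6 extensions
  placing 2:m first → 1 extensions
total linear extensions = 7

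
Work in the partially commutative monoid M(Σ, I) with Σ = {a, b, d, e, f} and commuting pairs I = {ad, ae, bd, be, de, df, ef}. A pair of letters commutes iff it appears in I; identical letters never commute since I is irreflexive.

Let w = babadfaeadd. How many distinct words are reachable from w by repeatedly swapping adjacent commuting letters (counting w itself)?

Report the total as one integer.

drop 0:b onto floor
drop 1:a onto {0:b}
drop 2:b onto {1:a}
drop 3:a onto {2:b}
drop 4:d onto floor
drop 5:f onto {3:a}
drop 6:a onto {5:f}
drop 7:e onto floor
drop 8:a onto {6:a}
drop 9:d onto {4:d}
drop 10:d onto {9:d}
ground layer = {0:b, 4:d, 7:e}
drop-orders for the pieces not yet dropped (sum over which currently-grounded one goes next):
  1 to go: {7} 1  {8} 1  {10} 1
  2 to go: {6,8} 1  {7,8} 2  {7,10} 2  {8,10} 2  {9,10} 1
  3 to go: {4,9,10} 1  {5,6,8} 1  {6,7,8} 3  {6,8,10} 3  {7,8,10} 6  {7,9,10} 3  {8,9,10} 3
  4 to go: {3,5,6,8} 1  {4,7,9,10} 4  {4,8,9,10} 4  {5,6,7,8} 4  {5,6,8,10} 4  {6,7,8,10} 12  {6,8,9,10} 6  {7,8,9,10} 12
  5 to go: {2,3,5,6,8} 1  {3,5,6,7,8} 5  {3,5,6,8,10} 5  {4,6,8,9,10} 10  {4,7,8,9,10} 20  {5,6,7,8,10} 20  {5,6,8,9,10} 10  {6,7,8,9,10} 30
  6 to go: {1,2,3,5,6,8} 1  {2,3,5,6,7,8} 6  {2,3,5,6,8,10} 6  {3,5,6,7,8,10} 30  {3,5,6,8,9,10} 15  {4,5,6,8,9,10} 20  {4,6,7,8,9,10} 60  {5,6,7,8,9,10} 60
  7 to go: {0,1,2,3,5,6,8} 1  {1,2,3,5,6,7,8} 7  {1,2,3,5,6,8,10} 7  {2,3,5,6,7,8,10} 42  {2,3,5,6,8,9,10} 21  {3,4,5,6,8,9,10} 35  {3,5,6,7,8,9,10} 105  {4,5,6,7,8,9,10} 140
  8 to go: {0,1,2,3,5,6,7,8} 8  {0,1,2,3,5,6,8,10} 8  {1,2,3,5,6,7,8,10} 56  {1,2,3,5,6,8,9,10} 28  {2,3,4,5,6,8,9,10} 56  {2,3,5,6,7,8,9,10} 168  {3,4,5,6,7,8,9,10} 280
  9 to go: {0,1,2,3,5,6,7,8,10} 72  {0,1,2,3,5,6,8,9,10} 36  {1,2,3,4,5,6,8,9,10} 84  {1,2,3,5,6,7,8,9,10} 252  {2,3,4,5,6,7,8,9,10} 504
  if 0:b drops first: 840 orders
  if 4:d drops first: 360 orders
  if 7:e drops first: 120 orders
heap linearizations: 1320

1320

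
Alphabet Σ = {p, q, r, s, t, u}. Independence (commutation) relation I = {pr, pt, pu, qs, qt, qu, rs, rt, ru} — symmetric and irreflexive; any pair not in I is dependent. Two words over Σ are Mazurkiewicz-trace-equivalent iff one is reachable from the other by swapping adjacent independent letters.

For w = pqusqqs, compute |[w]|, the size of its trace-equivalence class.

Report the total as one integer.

30

piece 0:p — minimal
piece 1:q rests on {0:p}
piece 2:u — minimal
piece 3:s rests on {0:p, 2:u}
piece 4:q rests on {1:q}
piece 5:q rests on {4:q}
piece 6:s rests on {3:s}
minimal pieces: {0:p, 2:u}
ways to finish when only these pieces remain (= sum over removing one remaining piece with nothing left below it):
  1 left: {5}→1  {6}→1
  2 left: {3,6}→1  {4,5}→1  {5,6}→2
  3 left: {1,4,5}→1  {2,3,6}→1  {3,5,6}→3  {4,5,6}→3
  4 left: {1,4,5,6}→4  {2,3,5,6}→4  {3,4,5,6}→6
  5 left: {1,3,4,5,6}→10  {2,3,4,5,6}→10
  placing 0:p first → 20 extensions
  placing 2:u first → 10 extensions
total linear extensions = 30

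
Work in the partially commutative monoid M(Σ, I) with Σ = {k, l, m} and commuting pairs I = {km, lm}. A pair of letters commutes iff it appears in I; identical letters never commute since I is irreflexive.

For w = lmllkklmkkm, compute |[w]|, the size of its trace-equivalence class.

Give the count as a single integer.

165

#0=l has no predecessor
#1=m has no predecessor
#2=l depends on [0:l]
#3=l depends on [2:l]
#4=k depends on [3:l]
#5=k depends on [4:k]
#6=l depends on [5:k]
#7=m depends on [1:m]
#8=k depends on [6:l]
#9=k depends on [8:k]
#10=m depends on [7:m]
sources: [0:l, 1:m]
N(rest) = Σ N(rest − s) over sources s of rest; N(one piece) = 1:
  size 1 → [9]=1  [10]=1
  size 2 → [7,10]=1  [8,9]=1  [9,10]=2
  size 3 → [1,7,10]=1  [6,8,9]=1  [7,9,10]=3  [8,9,10]=3
  size 4 → [1,7,9,10]=4  [5,6,8,9]=1  [6,8,9,10]=4  [7,8,9,10]=6
  size 5 → [1,7,8,9,10]=10  [4,5,6,8,9]=1  [5,6,8,9,10]=5  [6,7,8,9,10]=10
  size 6 → [1,6,7,8,9,10]=20  [3,4,5,6,8,9]=1  [4,5,6,8,9,10]=6  [5,6,7,8,9,10]=15
  size 7 → [1,5,6,7,8,9,10]=35  [2,3,4,5,6,8,9]=1  [3,4,5,6,8,9,10]=7  [4,5,6,7,8,9,10]=21
  size 8 → [0,2,3,4,5,6,8,9]=1  [1,4,5,6,7,8,9,10]=56  [2,3,4,5,6,8,9,10]=8  [3,4,5,6,7,8,9,10]=28
  size 9 → [0,2,3,4,5,6,8,9,10]=9  [1,3,4,5,6,7,8,9,10]=84  [2,3,4,5,6,7,8,9,10]=36
  first=0(l) contributes 120
  first=1(m) contributes 45
|[w]| = 165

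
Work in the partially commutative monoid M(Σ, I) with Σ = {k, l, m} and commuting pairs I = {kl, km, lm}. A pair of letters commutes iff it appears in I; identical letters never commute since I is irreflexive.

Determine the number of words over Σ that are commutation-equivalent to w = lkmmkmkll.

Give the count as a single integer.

1680

drop 0:l onto floor
drop 1:k onto floor
drop 2:m onto floor
drop 3:m onto {2:m}
drop 4:k onto {1:k}
drop 5:m onto {3:m}
drop 6:k onto {4:k}
drop 7:l onto {0:l}
drop 8:l onto {7:l}
ground layer = {0:l, 1:k, 2:m}
drop-orders for the pieces not yet dropped (sum over which currently-grounded one goes next):
  1 to go: {5} 1  {6} 1  {8} 1
  2 to go: {3,5} 1  {4,6} 1  {5,6} 2  {5,8} 2  {6,8} 2  {7,8} 1
  3 to go: {0,7,8} 1  {1,4,6} 1  {2,3,5} 1  {3,5,6} 3  {3,5,8} 3  {4,5,6} 3  {4,6,8} 3  {5,6,8} 6  {5,7,8} 3  {6,7,8} 3
  4 to go: {0,5,7,8} 4  {0,6,7,8} 4  {1,4,5,6} 4  {1,4,6,8} 4  {2,3,5,6} 4  {2,3,5,8} 4  {3,4,5,6} 6  {3,5,6,8} 12  {3,5,7,8} 6  {4,5,6,8} 12  {4,6,7,8} 6  {5,6,7,8} 12
  5 to go: {0,3,5,7,8} 10  {0,4,6,7,8} 10  {0,5,6,7,8} 20  {1,3,4,5,6} 10  {1,4,5,6,8} 20  {1,4,6,7,8} 10  {2,3,4,5,6} 10  {2,3,5,6,8} 20  {2,3,5,7,8} 10  {3,4,5,6,8} 30  {3,5,6,7,8} 30  {4,5,6,7,8} 30
  6 to go: {0,1,4,6,7,8} 20  {0,2,3,5,7,8} 20  {0,3,5,6,7,8} 60  {0,4,5,6,7,8} 60  {1,2,3,4,5,6} 20  {1,3,4,5,6,8} 60  {1,4,5,6,7,8} 60  {2,3,4,5,6,8} 60  {2,3,5,6,7,8} 60  {3,4,5,6,7,8} 90
  7 to go: {0,1,4,5,6,7,8} 140  {0,2,3,5,6,7,8} 140  {0,3,4,5,6,7,8} 210  {1,2,3,4,5,6,8} 140  {1,3,4,5,6,7,8} 210  {2,3,4,5,6,7,8} 210
  if 0:l drops first: 560 orders
  if 1:k drops first: 560 orders
  if 2:m drops first: 560 orders
heap linearizations: 1680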